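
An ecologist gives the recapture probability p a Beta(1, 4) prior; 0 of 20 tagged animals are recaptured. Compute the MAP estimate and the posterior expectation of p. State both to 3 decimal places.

Posterior: Beta(1+0, 4+20) = Beta(1, 24).
Since α = 1 ≤ 1 and β > 1, the Beta density is monotone decreasing on [0,1]; the mode is at 0.
Mean = 1/(1+24) = 0.040.

p_MAP = 0.000, E[p|data] = 0.040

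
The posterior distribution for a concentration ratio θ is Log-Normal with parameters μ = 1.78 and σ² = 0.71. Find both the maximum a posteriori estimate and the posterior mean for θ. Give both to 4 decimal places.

Mode = exp(μ − σ²) = exp(1.07) = 2.9154.
Mean = exp(μ + σ²/2) = exp(2.135) = 8.4570.

maximum a posteriori estimate = 2.9154, posterior mean = 8.4570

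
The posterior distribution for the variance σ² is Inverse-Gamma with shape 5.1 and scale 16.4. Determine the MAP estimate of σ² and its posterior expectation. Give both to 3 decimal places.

MAP: 2.689. Posterior mean: 4.000.

Mode = β/(α+1) = 16.4/6.1 = 2.689.
Mean = β/(α−1) = 16.4/4.1 = 4.000.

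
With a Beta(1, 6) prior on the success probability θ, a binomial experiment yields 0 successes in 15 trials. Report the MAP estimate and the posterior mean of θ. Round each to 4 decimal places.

Posterior: Beta(1+0, 6+15) = Beta(1, 21).
Since α = 1 ≤ 1 and β > 1, the Beta density is monotone decreasing on [0,1]; the mode is at 0.
Mean = 1/(1+21) = 0.0455.

MAP = 0.0000, posterior mean = 0.0455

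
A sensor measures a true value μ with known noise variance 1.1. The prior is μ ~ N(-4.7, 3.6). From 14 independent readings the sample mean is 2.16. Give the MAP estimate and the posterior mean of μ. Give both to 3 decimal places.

MAP estimate = 2.013, posterior mean = 2.013

Posterior for μ is Normal. Precision-weighted mean: (1/3.6·-4.7 + 14/1.1·2.16) / (1/3.6 + 14/1.1) = 2.013.
A Normal posterior is symmetric, so mode = mean.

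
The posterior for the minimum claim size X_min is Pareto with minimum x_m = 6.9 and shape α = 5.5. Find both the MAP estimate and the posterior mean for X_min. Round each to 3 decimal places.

X_min_MAP = 6.900, E[X_min|data] = 8.433

The Pareto density is strictly decreasing on [x_m, ∞), so the mode is x_m = 6.900.
Mean = α·x_m/(α−1) = 5.5·6.9/4.5 = 8.433.
Mean > mode: the posterior has a right tail.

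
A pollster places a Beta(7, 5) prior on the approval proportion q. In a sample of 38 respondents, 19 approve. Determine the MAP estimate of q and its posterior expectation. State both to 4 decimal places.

MAP = 0.5208; posterior mean = 0.5200

Posterior: Beta(7+19, 5+19) = Beta(26, 24).
Mode = (26−1)/(26+24−2) = 25/48 = 0.5208.
Mean = 26/(26+24) = 26/50 = 0.5200.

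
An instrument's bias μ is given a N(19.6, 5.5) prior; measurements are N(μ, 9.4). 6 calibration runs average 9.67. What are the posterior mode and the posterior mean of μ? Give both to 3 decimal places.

Posterior for μ is Normal. Precision-weighted mean: (1/5.5·19.6 + 6/9.4·9.67) / (1/5.5 + 6/9.4) = 11.871.
A Normal posterior is symmetric, so mode = mean.

MAP = 11.871, posterior mean = 11.871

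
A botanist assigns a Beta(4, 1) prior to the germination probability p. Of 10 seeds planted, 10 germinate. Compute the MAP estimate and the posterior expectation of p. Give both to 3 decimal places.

MAP = 1.000, posterior mean = 0.933

Posterior: Beta(4+10, 1+0) = Beta(14, 1).
Since β = 1 ≤ 1 and α > 1, the Beta density is monotone increasing on [0,1]; the mode is at 1.
Mean = 14/(14+1) = 0.933.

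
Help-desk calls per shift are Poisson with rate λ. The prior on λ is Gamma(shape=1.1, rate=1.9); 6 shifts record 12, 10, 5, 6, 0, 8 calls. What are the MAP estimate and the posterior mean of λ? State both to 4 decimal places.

Σ counts = 41. Posterior: Gamma(shape = 1.1+41 = 42.1, rate = 1.9+6 = 7.9).
Mode = (α−1)/β = 41.1/7.9 = 5.2025.
Mean = α/β = 42.1/7.9 = 5.3291.

MAP = 5.2025; posterior mean = 5.3291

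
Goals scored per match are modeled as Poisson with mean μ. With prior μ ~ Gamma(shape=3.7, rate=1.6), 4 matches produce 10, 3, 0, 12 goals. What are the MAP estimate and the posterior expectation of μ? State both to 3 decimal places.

MAP = 4.946, posterior mean = 5.125

Σ counts = 25. Posterior: Gamma(shape = 3.7+25 = 28.7, rate = 1.6+4 = 5.6).
Mode = (α−1)/β = 27.7/5.6 = 4.946.
Mean = α/β = 28.7/5.6 = 5.125.
Right-skewed posterior ⇒ mode < mean.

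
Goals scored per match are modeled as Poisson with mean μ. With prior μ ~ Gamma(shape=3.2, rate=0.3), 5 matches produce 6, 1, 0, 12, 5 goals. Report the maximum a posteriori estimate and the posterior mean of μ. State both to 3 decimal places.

Σ counts = 24. Posterior: Gamma(shape = 3.2+24 = 27.2, rate = 0.3+5 = 5.3).
Mode = (α−1)/β = 26.2/5.3 = 4.943.
Mean = α/β = 27.2/5.3 = 5.132.

maximum a posteriori estimate = 4.943, posterior mean = 5.132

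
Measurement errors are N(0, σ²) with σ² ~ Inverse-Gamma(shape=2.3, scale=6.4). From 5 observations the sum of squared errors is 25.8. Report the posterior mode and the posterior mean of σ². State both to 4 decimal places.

MAP = 3.3276, posterior mean = 5.0789

Posterior: Inverse-Gamma(shape = 2.3+5/2 = 4.8, scale = 6.4+25.8/2 = 19.3).
Mode = β/(α+1) = 19.3/5.8 = 3.3276.
Mean = β/(α−1) = 19.3/3.8 = 5.0789.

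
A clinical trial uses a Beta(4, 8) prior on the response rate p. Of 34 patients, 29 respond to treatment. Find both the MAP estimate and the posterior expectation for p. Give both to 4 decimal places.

MAP = 0.7273; posterior mean = 0.7174

Posterior: Beta(4+29, 8+5) = Beta(33, 13).
Mode = (33−1)/(33+13−2) = 32/44 = 0.7273.
Mean = 33/(33+13) = 33/46 = 0.7174.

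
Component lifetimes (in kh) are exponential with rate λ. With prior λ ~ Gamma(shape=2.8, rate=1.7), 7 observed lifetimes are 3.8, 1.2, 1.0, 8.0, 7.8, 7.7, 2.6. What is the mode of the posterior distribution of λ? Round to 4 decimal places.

0.2604

Σ times = 32.1. Posterior: Gamma(shape = 2.8+7 = 9.8, rate = 1.7+32.1 = 33.8).
Mode = (α−1)/β = 8.8/33.8 = 0.2604.
Mean = α/β = 9.8/33.8 = 0.2899.
This is the posterior mode — the MAP estimate.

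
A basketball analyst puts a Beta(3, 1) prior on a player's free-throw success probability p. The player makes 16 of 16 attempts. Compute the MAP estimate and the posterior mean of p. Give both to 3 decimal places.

Posterior: Beta(3+16, 1+0) = Beta(19, 1).
Since β = 1 ≤ 1 and α > 1, the Beta density is monotone increasing on [0,1]; the mode is at 1.
Mean = 19/(19+1) = 0.950.

MAP = 1.000, posterior mean = 0.950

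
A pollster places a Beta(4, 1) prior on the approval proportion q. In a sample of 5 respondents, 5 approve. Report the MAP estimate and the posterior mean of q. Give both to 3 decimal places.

MAP = 1.000, posterior mean = 0.900

Posterior: Beta(4+5, 1+0) = Beta(9, 1).
Since β = 1 ≤ 1 and α > 1, the Beta density is monotone increasing on [0,1]; the mode is at 1.
Mean = 9/(9+1) = 0.900.
The posterior is left-skewed, so the mode exceeds the mean.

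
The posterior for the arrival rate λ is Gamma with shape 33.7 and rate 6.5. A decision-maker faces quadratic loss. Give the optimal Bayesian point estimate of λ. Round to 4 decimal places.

Mode = (α−1)/β = 32.7/6.5 = 5.0308.
Mean = α/β = 33.7/6.5 = 5.1846.
Quadratic loss ⇒ the optimal estimator is the posterior mean.

5.1846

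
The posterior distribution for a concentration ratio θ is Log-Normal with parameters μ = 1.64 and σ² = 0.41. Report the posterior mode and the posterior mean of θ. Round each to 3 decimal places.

MAP = 3.421; posterior mean = 6.328

Mode = exp(μ − σ²) = exp(1.23) = 3.421.
Mean = exp(μ + σ²/2) = exp(1.845) = 6.328.
The posterior is right-skewed, so the mean exceeds the mode.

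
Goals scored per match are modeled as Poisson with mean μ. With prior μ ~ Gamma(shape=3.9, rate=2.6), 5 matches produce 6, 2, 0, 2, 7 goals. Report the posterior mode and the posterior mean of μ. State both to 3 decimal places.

Σ counts = 17. Posterior: Gamma(shape = 3.9+17 = 20.9, rate = 2.6+5 = 7.6).
Mode = (α−1)/β = 19.9/7.6 = 2.618.
Mean = α/β = 20.9/7.6 = 2.750.

MAP: 2.618. Posterior mean: 2.750.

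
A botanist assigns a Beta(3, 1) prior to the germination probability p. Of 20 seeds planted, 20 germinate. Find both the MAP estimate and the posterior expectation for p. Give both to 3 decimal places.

Posterior: Beta(3+20, 1+0) = Beta(23, 1).
Since β = 1 ≤ 1 and α > 1, the Beta density is monotone increasing on [0,1]; the mode is at 1.
Mean = 23/(23+1) = 0.958.
Left-skewed posterior ⇒ mean < mode.

MAP = 1.000; posterior mean = 0.958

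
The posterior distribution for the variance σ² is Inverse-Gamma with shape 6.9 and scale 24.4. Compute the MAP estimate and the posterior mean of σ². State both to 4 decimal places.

MAP estimate = 3.0886, posterior mean = 4.1356

Mode = β/(α+1) = 24.4/7.9 = 3.0886.
Mean = β/(α−1) = 24.4/5.9 = 4.1356.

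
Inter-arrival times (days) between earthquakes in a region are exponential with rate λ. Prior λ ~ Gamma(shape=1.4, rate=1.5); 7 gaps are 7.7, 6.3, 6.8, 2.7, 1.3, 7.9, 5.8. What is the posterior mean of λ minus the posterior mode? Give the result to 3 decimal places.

Σ times = 38.5. Posterior: Gamma(shape = 1.4+7 = 8.4, rate = 1.5+38.5 = 40.0).
Mode = (α−1)/β = 7.4/40.0 = 0.185.
Mean = α/β = 8.4/40.0 = 0.210.
Difference = 0.210 − 0.185 = 0.025.

0.025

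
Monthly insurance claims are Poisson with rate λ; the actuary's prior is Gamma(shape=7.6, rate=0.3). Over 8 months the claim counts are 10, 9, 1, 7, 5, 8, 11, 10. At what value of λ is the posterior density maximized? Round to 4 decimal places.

8.1446

Σ counts = 61. Posterior: Gamma(shape = 7.6+61 = 68.6, rate = 0.3+8 = 8.3).
Mode = (α−1)/β = 67.6/8.3 = 8.1446.
Mean = α/β = 68.6/8.3 = 8.2651.
This is the posterior mode — the MAP estimate.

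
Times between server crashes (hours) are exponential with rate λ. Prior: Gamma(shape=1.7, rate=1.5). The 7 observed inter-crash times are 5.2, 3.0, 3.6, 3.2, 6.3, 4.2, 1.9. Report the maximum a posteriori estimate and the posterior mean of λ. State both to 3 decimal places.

MAP = 0.266; posterior mean = 0.301

Σ times = 27.4. Posterior: Gamma(shape = 1.7+7 = 8.7, rate = 1.5+27.4 = 28.9).
Mode = (α−1)/β = 7.7/28.9 = 0.266.
Mean = α/β = 8.7/28.9 = 0.301.
Mean > mode: the posterior has a right tail.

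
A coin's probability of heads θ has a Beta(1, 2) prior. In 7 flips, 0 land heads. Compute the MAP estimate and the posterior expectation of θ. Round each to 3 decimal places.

MAP = 0.000; posterior mean = 0.100

Posterior: Beta(1+0, 2+7) = Beta(1, 9).
Since α = 1 ≤ 1 and β > 1, the Beta density is monotone decreasing on [0,1]; the mode is at 0.
Mean = 1/(1+9) = 0.100.
Right-skewed posterior ⇒ mode < mean.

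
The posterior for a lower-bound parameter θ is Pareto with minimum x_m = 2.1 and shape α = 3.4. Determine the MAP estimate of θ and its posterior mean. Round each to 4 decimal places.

MAP = 2.1000, posterior mean = 2.9750

The Pareto density is strictly decreasing on [x_m, ∞), so the mode is x_m = 2.1000.
Mean = α·x_m/(α−1) = 3.4·2.1/2.4 = 2.9750.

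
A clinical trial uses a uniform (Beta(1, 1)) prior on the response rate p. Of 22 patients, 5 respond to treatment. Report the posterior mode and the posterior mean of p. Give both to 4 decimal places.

Posterior: Beta(1+5, 1+17) = Beta(6, 18).
Mode = (6−1)/(6+18−2) = 5/22 = 0.2273.
Mean = 6/(6+18) = 6/24 = 0.2500.

MAP = 0.2273, posterior mean = 0.2500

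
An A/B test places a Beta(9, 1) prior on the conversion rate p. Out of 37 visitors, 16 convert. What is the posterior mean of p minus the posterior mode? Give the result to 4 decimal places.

-0.0014

Posterior: Beta(9+16, 1+21) = Beta(25, 22).
Mode = (25−1)/(25+22−2) = 24/45 = 0.5333.
Mean = 25/(25+22) = 25/47 = 0.5319.
Difference = 0.5319 − 0.5333 = -0.0014.
The posterior is left-skewed, so the mode exceeds the mean.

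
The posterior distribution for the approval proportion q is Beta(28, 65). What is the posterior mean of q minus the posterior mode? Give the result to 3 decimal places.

0.004

Mode = (28−1)/(28+65−2) = 27/91 = 0.297.
Mean = 28/(28+65) = 28/93 = 0.301.
Difference = 0.301 − 0.297 = 0.004.
Right-skewed posterior ⇒ mode < mean.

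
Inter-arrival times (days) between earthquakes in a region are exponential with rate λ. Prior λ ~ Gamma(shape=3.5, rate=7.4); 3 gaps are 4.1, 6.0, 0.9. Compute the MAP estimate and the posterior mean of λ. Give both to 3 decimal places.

MAP: 0.299. Posterior mean: 0.353.

Σ times = 11.0. Posterior: Gamma(shape = 3.5+3 = 6.5, rate = 7.4+11.0 = 18.4).
Mode = (α−1)/β = 5.5/18.4 = 0.299.
Mean = α/β = 6.5/18.4 = 0.353.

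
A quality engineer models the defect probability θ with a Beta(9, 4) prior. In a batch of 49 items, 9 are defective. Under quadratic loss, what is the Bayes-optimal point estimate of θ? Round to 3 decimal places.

Posterior: Beta(9+9, 4+40) = Beta(18, 44).
Mode = (18−1)/(18+44−2) = 17/60 = 0.283.
Mean = 18/(18+44) = 18/62 = 0.290.
Quadratic loss ⇒ the optimal estimator is the posterior mean.

0.290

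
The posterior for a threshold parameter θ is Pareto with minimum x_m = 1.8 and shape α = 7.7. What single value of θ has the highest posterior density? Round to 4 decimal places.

The Pareto density is strictly decreasing on [x_m, ∞), so the mode is x_m = 1.8000.
Mean = α·x_m/(α−1) = 7.7·1.8/6.7 = 2.0687.
This is the posterior mode — the MAP estimate.

1.8000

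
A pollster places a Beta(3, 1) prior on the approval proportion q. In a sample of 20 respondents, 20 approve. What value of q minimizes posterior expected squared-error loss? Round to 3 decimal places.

0.958

Posterior: Beta(3+20, 1+0) = Beta(23, 1).
Since β = 1 ≤ 1 and α > 1, the Beta density is monotone increasing on [0,1]; the mode is at 1.
Mean = 23/(23+1) = 0.958.
Squared-error loss ⇒ the optimal estimator is the posterior mean.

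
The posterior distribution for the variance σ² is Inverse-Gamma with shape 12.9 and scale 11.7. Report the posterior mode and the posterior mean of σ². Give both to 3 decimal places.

σ²_MAP = 0.842, E[σ²|data] = 0.983

Mode = β/(α+1) = 11.7/13.9 = 0.842.
Mean = β/(α−1) = 11.7/11.9 = 0.983.
Right-skewed posterior ⇒ mode < mean.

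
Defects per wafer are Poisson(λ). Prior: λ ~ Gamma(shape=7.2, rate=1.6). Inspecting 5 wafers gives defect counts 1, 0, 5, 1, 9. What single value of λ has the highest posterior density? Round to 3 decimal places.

3.364

Σ counts = 16. Posterior: Gamma(shape = 7.2+16 = 23.2, rate = 1.6+5 = 6.6).
Mode = (α−1)/β = 22.2/6.6 = 3.364.
Mean = α/β = 23.2/6.6 = 3.515.
This is the posterior mode — the MAP estimate.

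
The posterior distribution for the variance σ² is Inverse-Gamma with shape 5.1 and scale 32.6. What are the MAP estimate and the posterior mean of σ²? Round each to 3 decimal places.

MAP: 5.344. Posterior mean: 7.951.

Mode = β/(α+1) = 32.6/6.1 = 5.344.
Mean = β/(α−1) = 32.6/4.1 = 7.951.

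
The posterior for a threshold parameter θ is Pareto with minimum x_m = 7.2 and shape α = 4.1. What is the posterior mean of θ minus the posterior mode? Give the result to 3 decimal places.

The Pareto density is strictly decreasing on [x_m, ∞), so the mode is x_m = 7.200.
Mean = α·x_m/(α−1) = 4.1·7.2/3.1 = 9.523.
Difference = 9.523 − 7.200 = 2.323.
The posterior is right-skewed, so the mean exceeds the mode.

2.323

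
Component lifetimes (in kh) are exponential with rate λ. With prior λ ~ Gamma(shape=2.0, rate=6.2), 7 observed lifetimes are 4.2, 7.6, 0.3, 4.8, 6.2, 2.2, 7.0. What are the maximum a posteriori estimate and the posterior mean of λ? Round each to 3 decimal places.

Σ times = 32.3. Posterior: Gamma(shape = 2.0+7 = 9.0, rate = 6.2+32.3 = 38.5).
Mode = (α−1)/β = 8.0/38.5 = 0.208.
Mean = α/β = 9.0/38.5 = 0.234.

maximum a posteriori estimate = 0.208, posterior mean = 0.234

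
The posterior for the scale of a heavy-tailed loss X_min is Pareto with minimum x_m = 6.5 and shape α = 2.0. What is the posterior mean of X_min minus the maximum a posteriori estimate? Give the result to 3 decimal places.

6.500

The Pareto density is strictly decreasing on [x_m, ∞), so the mode is x_m = 6.500.
Mean = α·x_m/(α−1) = 2.0·6.5/1.0 = 13.000.
Difference = 13.000 − 6.500 = 6.500.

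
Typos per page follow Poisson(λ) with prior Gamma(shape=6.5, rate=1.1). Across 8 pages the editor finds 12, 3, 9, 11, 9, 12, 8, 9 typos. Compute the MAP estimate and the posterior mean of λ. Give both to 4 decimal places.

MAP: 8.6264. Posterior mean: 8.7363.

Σ counts = 73. Posterior: Gamma(shape = 6.5+73 = 79.5, rate = 1.1+8 = 9.1).
Mode = (α−1)/β = 78.5/9.1 = 8.6264.
Mean = α/β = 79.5/9.1 = 8.7363.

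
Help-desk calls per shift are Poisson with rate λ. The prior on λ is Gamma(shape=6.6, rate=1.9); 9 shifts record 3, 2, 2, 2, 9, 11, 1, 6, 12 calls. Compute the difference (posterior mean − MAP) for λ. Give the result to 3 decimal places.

0.092

Σ counts = 48. Posterior: Gamma(shape = 6.6+48 = 54.6, rate = 1.9+9 = 10.9).
Mode = (α−1)/β = 53.6/10.9 = 4.917.
Mean = α/β = 54.6/10.9 = 5.009.
Difference = 5.009 − 4.917 = 0.092.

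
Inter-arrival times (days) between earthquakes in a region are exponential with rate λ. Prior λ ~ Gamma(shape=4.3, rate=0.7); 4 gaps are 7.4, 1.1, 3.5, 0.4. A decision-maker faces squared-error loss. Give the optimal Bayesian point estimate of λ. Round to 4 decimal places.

Σ times = 12.4. Posterior: Gamma(shape = 4.3+4 = 8.3, rate = 0.7+12.4 = 13.1).
Mode = (α−1)/β = 7.3/13.1 = 0.5573.
Mean = α/β = 8.3/13.1 = 0.6336.
Squared-error loss ⇒ the optimal estimator is the posterior mean.

0.6336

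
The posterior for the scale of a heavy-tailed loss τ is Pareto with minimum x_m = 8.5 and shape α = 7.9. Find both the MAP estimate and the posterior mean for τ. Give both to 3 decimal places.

The Pareto density is strictly decreasing on [x_m, ∞), so the mode is x_m = 8.500.
Mean = α·x_m/(α−1) = 7.9·8.5/6.9 = 9.732.

MAP = 8.500; posterior mean = 9.732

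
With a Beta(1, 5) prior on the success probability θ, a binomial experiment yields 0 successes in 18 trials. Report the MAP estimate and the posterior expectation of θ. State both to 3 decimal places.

Posterior: Beta(1+0, 5+18) = Beta(1, 23).
Since α = 1 ≤ 1 and β > 1, the Beta density is monotone decreasing on [0,1]; the mode is at 0.
Mean = 1/(1+23) = 0.042.

MAP estimate = 0.000, posterior expectation = 0.042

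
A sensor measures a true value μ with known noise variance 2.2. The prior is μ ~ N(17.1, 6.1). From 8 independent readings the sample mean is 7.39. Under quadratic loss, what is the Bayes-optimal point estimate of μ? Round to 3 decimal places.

7.809

Posterior for μ is Normal. Precision-weighted mean: (1/6.1·17.1 + 8/2.2·7.39) / (1/6.1 + 8/2.2) = 7.809.
A Normal posterior is symmetric, so mode = mean.
Quadratic loss ⇒ the optimal estimator is the posterior mean.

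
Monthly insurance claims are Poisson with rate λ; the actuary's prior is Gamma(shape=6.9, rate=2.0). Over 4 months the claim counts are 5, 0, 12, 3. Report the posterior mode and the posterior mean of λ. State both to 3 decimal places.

Σ counts = 20. Posterior: Gamma(shape = 6.9+20 = 26.9, rate = 2.0+4 = 6.0).
Mode = (α−1)/β = 25.9/6.0 = 4.317.
Mean = α/β = 26.9/6.0 = 4.483.

MAP = 4.317; posterior mean = 4.483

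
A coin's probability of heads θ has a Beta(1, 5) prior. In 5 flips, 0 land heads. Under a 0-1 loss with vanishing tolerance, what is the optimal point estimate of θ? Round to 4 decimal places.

0.0000

Posterior: Beta(1+0, 5+5) = Beta(1, 10).
Since α = 1 ≤ 1 and β > 1, the Beta density is monotone decreasing on [0,1]; the mode is at 0.
Mean = 1/(1+10) = 0.0909.
This is the posterior mode — the MAP estimate.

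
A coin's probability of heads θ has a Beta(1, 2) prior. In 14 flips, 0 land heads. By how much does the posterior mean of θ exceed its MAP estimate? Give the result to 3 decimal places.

0.059

Posterior: Beta(1+0, 2+14) = Beta(1, 16).
Since α = 1 ≤ 1 and β > 1, the Beta density is monotone decreasing on [0,1]; the mode is at 0.
Mean = 1/(1+16) = 0.059.
Difference = 0.059 − 0.000 = 0.059.
The posterior is right-skewed, so the mean exceeds the mode.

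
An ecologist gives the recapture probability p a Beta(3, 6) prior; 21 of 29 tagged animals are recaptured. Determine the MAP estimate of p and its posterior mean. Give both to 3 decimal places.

Posterior: Beta(3+21, 6+8) = Beta(24, 14).
Mode = (24−1)/(24+14−2) = 23/36 = 0.639.
Mean = 24/(24+14) = 24/38 = 0.632.
Mode > mean: the posterior has a left tail.

p_MAP = 0.639, E[p|data] = 0.632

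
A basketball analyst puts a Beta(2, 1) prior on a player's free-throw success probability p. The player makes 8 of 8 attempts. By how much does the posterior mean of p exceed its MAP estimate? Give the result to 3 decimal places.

-0.091

Posterior: Beta(2+8, 1+0) = Beta(10, 1).
Since β = 1 ≤ 1 and α > 1, the Beta density is monotone increasing on [0,1]; the mode is at 1.
Mean = 10/(10+1) = 0.909.
Difference = 0.909 − 1.000 = -0.091.
The mean is pulled below the mode by the posterior's left skew.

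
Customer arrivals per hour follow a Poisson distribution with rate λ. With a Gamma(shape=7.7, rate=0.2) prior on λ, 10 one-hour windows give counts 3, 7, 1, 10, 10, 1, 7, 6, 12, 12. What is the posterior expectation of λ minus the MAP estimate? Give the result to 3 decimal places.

Σ counts = 69. Posterior: Gamma(shape = 7.7+69 = 76.7, rate = 0.2+10 = 10.2).
Mode = (α−1)/β = 75.7/10.2 = 7.422.
Mean = α/β = 76.7/10.2 = 7.520.
Difference = 7.520 − 7.422 = 0.098.
The posterior is right-skewed, so the mean exceeds the mode.

0.098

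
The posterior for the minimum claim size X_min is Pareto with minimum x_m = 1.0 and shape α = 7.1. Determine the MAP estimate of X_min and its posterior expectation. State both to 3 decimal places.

The Pareto density is strictly decreasing on [x_m, ∞), so the mode is x_m = 1.000.
Mean = α·x_m/(α−1) = 7.1·1.0/6.1 = 1.164.
The posterior is right-skewed, so the mean exceeds the mode.

MAP: 1.000. Posterior mean: 1.164.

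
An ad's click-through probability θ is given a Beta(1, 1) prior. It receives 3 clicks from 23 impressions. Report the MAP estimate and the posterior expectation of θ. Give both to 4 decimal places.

Posterior: Beta(1+3, 1+20) = Beta(4, 21).
Mode = (4−1)/(4+21−2) = 3/23 = 0.1304.
Mean = 4/(4+21) = 4/25 = 0.1600.

MAP = 0.1304; posterior mean = 0.1600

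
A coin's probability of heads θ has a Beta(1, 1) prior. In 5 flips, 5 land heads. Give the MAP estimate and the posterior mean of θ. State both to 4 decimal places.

MAP = 1.0000; posterior mean = 0.8571

Posterior: Beta(1+5, 1+0) = Beta(6, 1).
Since β = 1 ≤ 1 and α > 1, the Beta density is monotone increasing on [0,1]; the mode is at 1.
Mean = 6/(6+1) = 0.8571.
Mode > mean: the posterior has a left tail.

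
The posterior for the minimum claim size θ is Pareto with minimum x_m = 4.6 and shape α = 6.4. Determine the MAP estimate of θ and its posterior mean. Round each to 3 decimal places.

MAP = 4.600; posterior mean = 5.452

The Pareto density is strictly decreasing on [x_m, ∞), so the mode is x_m = 4.600.
Mean = α·x_m/(α−1) = 6.4·4.6/5.4 = 5.452.
The posterior is right-skewed, so the mean exceeds the mode.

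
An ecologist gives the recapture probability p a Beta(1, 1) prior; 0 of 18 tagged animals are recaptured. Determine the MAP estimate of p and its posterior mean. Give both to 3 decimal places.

MAP estimate = 0.000, posterior mean = 0.050

Posterior: Beta(1+0, 1+18) = Beta(1, 19).
Since α = 1 ≤ 1 and β > 1, the Beta density is monotone decreasing on [0,1]; the mode is at 0.
Mean = 1/(1+19) = 0.050.
Mean > mode: the posterior has a right tail.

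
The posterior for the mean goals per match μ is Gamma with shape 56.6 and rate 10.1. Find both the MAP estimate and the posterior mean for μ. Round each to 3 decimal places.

Mode = (α−1)/β = 55.6/10.1 = 5.505.
Mean = α/β = 56.6/10.1 = 5.604.

MAP estimate = 5.505, posterior mean = 5.604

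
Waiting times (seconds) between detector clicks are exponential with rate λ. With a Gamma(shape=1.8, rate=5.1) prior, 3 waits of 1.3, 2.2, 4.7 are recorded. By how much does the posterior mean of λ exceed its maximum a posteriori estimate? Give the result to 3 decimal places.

0.075

Σ times = 8.2. Posterior: Gamma(shape = 1.8+3 = 4.8, rate = 5.1+8.2 = 13.3).
Mode = (α−1)/β = 3.8/13.3 = 0.286.
Mean = α/β = 4.8/13.3 = 0.361.
Difference = 0.361 − 0.286 = 0.075.
Right-skewed posterior ⇒ mode < mean.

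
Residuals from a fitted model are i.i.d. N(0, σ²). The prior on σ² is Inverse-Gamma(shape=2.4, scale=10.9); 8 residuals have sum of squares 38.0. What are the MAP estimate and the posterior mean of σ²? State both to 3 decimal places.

MAP = 4.041; posterior mean = 5.537

Posterior: Inverse-Gamma(shape = 2.4+8/2 = 6.4, scale = 10.9+38.0/2 = 29.9).
Mode = β/(α+1) = 29.9/7.4 = 4.041.
Mean = β/(α−1) = 29.9/5.4 = 5.537.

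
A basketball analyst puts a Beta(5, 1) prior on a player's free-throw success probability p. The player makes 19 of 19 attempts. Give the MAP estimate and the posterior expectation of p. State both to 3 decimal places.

Posterior: Beta(5+19, 1+0) = Beta(24, 1).
Since β = 1 ≤ 1 and α > 1, the Beta density is monotone increasing on [0,1]; the mode is at 1.
Mean = 24/(24+1) = 0.960.

MAP = 1.000, posterior mean = 0.960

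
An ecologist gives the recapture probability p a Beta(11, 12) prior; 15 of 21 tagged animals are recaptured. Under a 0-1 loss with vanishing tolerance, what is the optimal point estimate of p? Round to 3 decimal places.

Posterior: Beta(11+15, 12+6) = Beta(26, 18).
Mode = (26−1)/(26+18−2) = 25/42 = 0.595.
Mean = 26/(26+18) = 26/44 = 0.591.
This is the posterior mode — the MAP estimate.

0.595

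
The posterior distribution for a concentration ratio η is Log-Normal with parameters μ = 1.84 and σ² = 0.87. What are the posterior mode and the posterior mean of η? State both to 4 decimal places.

MAP = 2.6379, posterior mean = 9.7279

Mode = exp(μ − σ²) = exp(0.97) = 2.6379.
Mean = exp(μ + σ²/2) = exp(2.275) = 9.7279.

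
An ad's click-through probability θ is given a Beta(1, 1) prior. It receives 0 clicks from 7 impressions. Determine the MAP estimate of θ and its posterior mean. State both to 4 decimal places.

Posterior: Beta(1+0, 1+7) = Beta(1, 8).
Since α = 1 ≤ 1 and β > 1, the Beta density is monotone decreasing on [0,1]; the mode is at 0.
Mean = 1/(1+8) = 0.1111.

θ_MAP = 0.0000, E[θ|data] = 0.1111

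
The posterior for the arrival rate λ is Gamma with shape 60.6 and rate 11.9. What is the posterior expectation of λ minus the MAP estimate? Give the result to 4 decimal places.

Mode = (α−1)/β = 59.6/11.9 = 5.0084.
Mean = α/β = 60.6/11.9 = 5.0924.
Difference = 5.0924 − 5.0084 = 0.0840.

0.0840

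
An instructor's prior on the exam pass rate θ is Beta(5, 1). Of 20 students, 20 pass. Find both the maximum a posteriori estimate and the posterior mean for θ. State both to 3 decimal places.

MAP = 1.000; posterior mean = 0.962

Posterior: Beta(5+20, 1+0) = Beta(25, 1).
Since β = 1 ≤ 1 and α > 1, the Beta density is monotone increasing on [0,1]; the mode is at 1.
Mean = 25/(25+1) = 0.962.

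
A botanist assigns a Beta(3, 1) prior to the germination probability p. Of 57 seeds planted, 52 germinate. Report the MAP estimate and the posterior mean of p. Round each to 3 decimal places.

Posterior: Beta(3+52, 1+5) = Beta(55, 6).
Mode = (55−1)/(55+6−2) = 54/59 = 0.915.
Mean = 55/(55+6) = 55/61 = 0.902.

MAP estimate = 0.915, posterior mean = 0.902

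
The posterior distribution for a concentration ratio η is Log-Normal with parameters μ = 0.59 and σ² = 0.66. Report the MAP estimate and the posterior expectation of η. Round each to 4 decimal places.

MAP: 0.9324. Posterior mean: 2.5093.

Mode = exp(μ − σ²) = exp(-0.07) = 0.9324.
Mean = exp(μ + σ²/2) = exp(0.920) = 2.5093.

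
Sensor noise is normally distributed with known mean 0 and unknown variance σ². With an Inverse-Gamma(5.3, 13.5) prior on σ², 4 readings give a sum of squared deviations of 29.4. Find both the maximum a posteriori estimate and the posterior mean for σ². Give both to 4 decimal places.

MAP = 3.3976; posterior mean = 4.4762

Posterior: Inverse-Gamma(shape = 5.3+4/2 = 7.3, scale = 13.5+29.4/2 = 28.2).
Mode = β/(α+1) = 28.2/8.3 = 3.3976.
Mean = β/(α−1) = 28.2/6.3 = 4.4762.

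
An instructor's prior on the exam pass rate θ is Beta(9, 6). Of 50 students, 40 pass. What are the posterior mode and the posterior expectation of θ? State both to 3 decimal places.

Posterior: Beta(9+40, 6+10) = Beta(49, 16).
Mode = (49−1)/(49+16−2) = 48/63 = 0.762.
Mean = 49/(49+16) = 49/65 = 0.754.

MAP = 0.762; posterior mean = 0.754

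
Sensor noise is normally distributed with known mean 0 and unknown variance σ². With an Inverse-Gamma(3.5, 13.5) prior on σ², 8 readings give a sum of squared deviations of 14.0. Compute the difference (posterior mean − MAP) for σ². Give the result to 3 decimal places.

0.742

Posterior: Inverse-Gamma(shape = 3.5+8/2 = 7.5, scale = 13.5+14.0/2 = 20.5).
Mode = β/(α+1) = 20.5/8.5 = 2.412.
Mean = β/(α−1) = 20.5/6.5 = 3.154.
Difference = 3.154 − 2.412 = 0.742.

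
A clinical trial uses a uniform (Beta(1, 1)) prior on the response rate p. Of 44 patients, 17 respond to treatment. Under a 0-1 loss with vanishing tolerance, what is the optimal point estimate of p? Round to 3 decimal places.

Posterior: Beta(1+17, 1+27) = Beta(18, 28).
Mode = (18−1)/(18+28−2) = 17/44 = 0.386.
With a flat prior the MAP equals the MLE, 17/44.
Mean = 18/(18+28) = 18/46 = 0.391.
This is the posterior mode — the MAP estimate.

0.386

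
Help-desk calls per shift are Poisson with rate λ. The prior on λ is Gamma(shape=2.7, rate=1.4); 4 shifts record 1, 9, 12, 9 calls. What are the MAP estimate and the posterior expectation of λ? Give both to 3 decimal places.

Σ counts = 31. Posterior: Gamma(shape = 2.7+31 = 33.7, rate = 1.4+4 = 5.4).
Mode = (α−1)/β = 32.7/5.4 = 6.056.
Mean = α/β = 33.7/5.4 = 6.241.

MAP = 6.056, posterior mean = 6.241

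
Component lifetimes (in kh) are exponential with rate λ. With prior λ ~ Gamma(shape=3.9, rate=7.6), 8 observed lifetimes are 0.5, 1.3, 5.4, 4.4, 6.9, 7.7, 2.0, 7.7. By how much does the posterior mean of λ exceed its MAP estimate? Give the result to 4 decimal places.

0.0230

Σ times = 35.9. Posterior: Gamma(shape = 3.9+8 = 11.9, rate = 7.6+35.9 = 43.5).
Mode = (α−1)/β = 10.9/43.5 = 0.2506.
Mean = α/β = 11.9/43.5 = 0.2736.
Difference = 0.2736 − 0.2506 = 0.0230.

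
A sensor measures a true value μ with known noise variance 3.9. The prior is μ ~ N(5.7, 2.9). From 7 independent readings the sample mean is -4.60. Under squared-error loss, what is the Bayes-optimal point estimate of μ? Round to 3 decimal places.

Posterior for μ is Normal. Precision-weighted mean: (1/2.9·5.7 + 7/3.9·-4.60) / (1/2.9 + 7/3.9) = -2.940.
A Normal posterior is symmetric, so mode = mean.
Squared-error loss ⇒ the optimal estimator is the posterior mean.

-2.940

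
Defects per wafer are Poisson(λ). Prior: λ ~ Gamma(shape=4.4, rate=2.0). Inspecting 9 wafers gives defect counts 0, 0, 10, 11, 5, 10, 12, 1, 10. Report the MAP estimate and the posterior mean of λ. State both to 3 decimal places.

MAP: 5.673. Posterior mean: 5.764.

Σ counts = 59. Posterior: Gamma(shape = 4.4+59 = 63.4, rate = 2.0+9 = 11.0).
Mode = (α−1)/β = 62.4/11.0 = 5.673.
Mean = α/β = 63.4/11.0 = 5.764.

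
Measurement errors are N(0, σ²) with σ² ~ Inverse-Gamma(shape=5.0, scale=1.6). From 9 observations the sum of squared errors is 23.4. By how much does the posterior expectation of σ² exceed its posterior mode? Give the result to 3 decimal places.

0.298

Posterior: Inverse-Gamma(shape = 5.0+9/2 = 9.5, scale = 1.6+23.4/2 = 13.3).
Mode = β/(α+1) = 13.3/10.5 = 1.267.
Mean = β/(α−1) = 13.3/8.5 = 1.565.
Difference = 1.565 − 1.267 = 0.298.
The posterior is right-skewed, so the mean exceeds the mode.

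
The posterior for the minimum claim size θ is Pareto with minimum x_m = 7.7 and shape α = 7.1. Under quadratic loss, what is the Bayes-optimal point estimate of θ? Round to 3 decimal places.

8.962

The Pareto density is strictly decreasing on [x_m, ∞), so the mode is x_m = 7.700.
Mean = α·x_m/(α−1) = 7.1·7.7/6.1 = 8.962.
Quadratic loss ⇒ the optimal estimator is the posterior mean.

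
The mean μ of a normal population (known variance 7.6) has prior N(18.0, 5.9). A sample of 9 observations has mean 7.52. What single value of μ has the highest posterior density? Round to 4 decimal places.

Posterior for μ is Normal. Precision-weighted mean: (1/5.9·18.0 + 9/7.6·7.52) / (1/5.9 + 9/7.6) = 8.8322.
A Normal posterior is symmetric, so mode = mean.
This is the posterior mode — the MAP estimate.

8.8322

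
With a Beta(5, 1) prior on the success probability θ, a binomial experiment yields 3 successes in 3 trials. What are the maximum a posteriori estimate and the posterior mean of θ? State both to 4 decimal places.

Posterior: Beta(5+3, 1+0) = Beta(8, 1).
Since β = 1 ≤ 1 and α > 1, the Beta density is monotone increasing on [0,1]; the mode is at 1.
Mean = 8/(8+1) = 0.8889.

MAP = 1.0000; posterior mean = 0.8889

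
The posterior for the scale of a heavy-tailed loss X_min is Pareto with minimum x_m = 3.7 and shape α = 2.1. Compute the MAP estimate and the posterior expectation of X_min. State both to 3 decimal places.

The Pareto density is strictly decreasing on [x_m, ∞), so the mode is x_m = 3.700.
Mean = α·x_m/(α−1) = 2.1·3.7/1.1 = 7.064.
Right-skewed posterior ⇒ mode < mean.

MAP = 3.700; posterior mean = 7.064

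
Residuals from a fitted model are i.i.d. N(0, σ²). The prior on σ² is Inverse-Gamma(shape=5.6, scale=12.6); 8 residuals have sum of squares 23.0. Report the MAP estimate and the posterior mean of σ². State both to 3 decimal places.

Posterior: Inverse-Gamma(shape = 5.6+8/2 = 9.6, scale = 12.6+23.0/2 = 24.1).
Mode = β/(α+1) = 24.1/10.6 = 2.274.
Mean = β/(α−1) = 24.1/8.6 = 2.802.

MAP: 2.274. Posterior mean: 2.802.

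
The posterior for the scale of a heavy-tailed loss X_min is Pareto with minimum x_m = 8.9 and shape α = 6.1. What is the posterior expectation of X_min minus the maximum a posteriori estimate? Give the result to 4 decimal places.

The Pareto density is strictly decreasing on [x_m, ∞), so the mode is x_m = 8.9000.
Mean = α·x_m/(α−1) = 6.1·8.9/5.1 = 10.6451.
Difference = 10.6451 − 8.9000 = 1.7451.

1.7451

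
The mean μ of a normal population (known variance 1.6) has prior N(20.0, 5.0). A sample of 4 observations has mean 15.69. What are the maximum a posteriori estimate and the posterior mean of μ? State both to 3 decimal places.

MAP = 16.009; posterior mean = 16.009

Posterior for μ is Normal. Precision-weighted mean: (1/5.0·20.0 + 4/1.6·15.69) / (1/5.0 + 4/1.6) = 16.009.
A Normal posterior is symmetric, so mode = mean.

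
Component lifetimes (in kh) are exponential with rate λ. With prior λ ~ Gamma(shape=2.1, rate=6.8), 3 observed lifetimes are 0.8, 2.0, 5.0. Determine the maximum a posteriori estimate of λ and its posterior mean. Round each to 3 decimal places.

Σ times = 7.8. Posterior: Gamma(shape = 2.1+3 = 5.1, rate = 6.8+7.8 = 14.6).
Mode = (α−1)/β = 4.1/14.6 = 0.281.
Mean = α/β = 5.1/14.6 = 0.349.
Right-skewed posterior ⇒ mode < mean.

MAP: 0.281. Posterior mean: 0.349.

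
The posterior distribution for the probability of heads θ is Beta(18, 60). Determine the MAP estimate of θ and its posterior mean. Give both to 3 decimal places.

MAP = 0.224; posterior mean = 0.231

Mode = (18−1)/(18+60−2) = 17/76 = 0.224.
Mean = 18/(18+60) = 18/78 = 0.231.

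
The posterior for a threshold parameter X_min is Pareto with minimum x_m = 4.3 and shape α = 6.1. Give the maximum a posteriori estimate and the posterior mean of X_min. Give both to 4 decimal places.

MAP: 4.3000. Posterior mean: 5.1431.

The Pareto density is strictly decreasing on [x_m, ∞), so the mode is x_m = 4.3000.
Mean = α·x_m/(α−1) = 6.1·4.3/5.1 = 5.1431.
The posterior is right-skewed, so the mean exceeds the mode.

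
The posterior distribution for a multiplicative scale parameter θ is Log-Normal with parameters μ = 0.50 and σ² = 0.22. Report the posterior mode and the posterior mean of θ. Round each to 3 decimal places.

posterior mode = 1.323, posterior mean = 1.840

Mode = exp(μ − σ²) = exp(0.28) = 1.323.
Mean = exp(μ + σ²/2) = exp(0.610) = 1.840.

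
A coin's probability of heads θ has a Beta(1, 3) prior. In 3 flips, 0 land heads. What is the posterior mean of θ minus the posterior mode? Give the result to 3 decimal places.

0.143

Posterior: Beta(1+0, 3+3) = Beta(1, 6).
Since α = 1 ≤ 1 and β > 1, the Beta density is monotone decreasing on [0,1]; the mode is at 0.
Mean = 1/(1+6) = 0.143.
Difference = 0.143 − 0.000 = 0.143.
The posterior is right-skewed, so the mean exceeds the mode.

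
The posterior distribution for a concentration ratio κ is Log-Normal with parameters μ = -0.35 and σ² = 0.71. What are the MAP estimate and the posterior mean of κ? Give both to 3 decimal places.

κ_MAP = 0.346, E[κ|data] = 1.005

Mode = exp(μ − σ²) = exp(-1.06) = 0.346.
Mean = exp(μ + σ²/2) = exp(0.005) = 1.005.
The posterior is right-skewed, so the mean exceeds the mode.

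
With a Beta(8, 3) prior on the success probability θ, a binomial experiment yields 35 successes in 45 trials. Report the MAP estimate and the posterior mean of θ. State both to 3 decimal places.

MAP estimate = 0.778, posterior mean = 0.768

Posterior: Beta(8+35, 3+10) = Beta(43, 13).
Mode = (43−1)/(43+13−2) = 42/54 = 0.778.
Mean = 43/(43+13) = 43/56 = 0.768.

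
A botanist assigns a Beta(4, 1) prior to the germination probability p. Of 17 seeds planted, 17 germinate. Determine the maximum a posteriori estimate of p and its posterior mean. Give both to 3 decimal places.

p_MAP = 1.000, E[p|data] = 0.955

Posterior: Beta(4+17, 1+0) = Beta(21, 1).
Since β = 1 ≤ 1 and α > 1, the Beta density is monotone increasing on [0,1]; the mode is at 1.
Mean = 21/(21+1) = 0.955.
The posterior is left-skewed, so the mode exceeds the mean.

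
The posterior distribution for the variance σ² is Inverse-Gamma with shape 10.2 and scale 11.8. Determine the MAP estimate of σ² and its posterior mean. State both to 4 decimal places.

Mode = β/(α+1) = 11.8/11.2 = 1.0536.
Mean = β/(α−1) = 11.8/9.2 = 1.2826.
Mean > mode: the posterior has a right tail.

σ²_MAP = 1.0536, E[σ²|data] = 1.2826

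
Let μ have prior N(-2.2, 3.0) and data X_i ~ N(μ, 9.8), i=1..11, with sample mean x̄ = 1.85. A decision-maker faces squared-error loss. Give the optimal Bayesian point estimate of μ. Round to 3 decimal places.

Posterior for μ is Normal. Precision-weighted mean: (1/3.0·-2.2 + 11/9.8·1.85) / (1/3.0 + 11/9.8) = 0.923.
A Normal posterior is symmetric, so mode = mean.
Squared-error loss ⇒ the optimal estimator is the posterior mean.

0.923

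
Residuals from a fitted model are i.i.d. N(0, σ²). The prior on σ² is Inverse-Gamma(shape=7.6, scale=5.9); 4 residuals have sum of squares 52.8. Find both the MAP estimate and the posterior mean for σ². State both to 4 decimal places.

Posterior: Inverse-Gamma(shape = 7.6+4/2 = 9.6, scale = 5.9+52.8/2 = 32.3).
Mode = β/(α+1) = 32.3/10.6 = 3.0472.
Mean = β/(α−1) = 32.3/8.6 = 3.7558.

MAP = 3.0472, posterior mean = 3.7558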